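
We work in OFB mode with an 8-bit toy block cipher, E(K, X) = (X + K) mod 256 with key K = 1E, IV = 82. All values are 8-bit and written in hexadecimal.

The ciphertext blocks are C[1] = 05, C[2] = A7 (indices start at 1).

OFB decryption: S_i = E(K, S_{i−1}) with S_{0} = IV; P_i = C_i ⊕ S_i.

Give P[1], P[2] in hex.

P[1] = A5, P[2] = 19

P[1]: S = E(K, 82) = A0; 05 ⊕ A0 = A5.
P[2]: S = E(K, A0) = BE; A7 ⊕ BE = 19.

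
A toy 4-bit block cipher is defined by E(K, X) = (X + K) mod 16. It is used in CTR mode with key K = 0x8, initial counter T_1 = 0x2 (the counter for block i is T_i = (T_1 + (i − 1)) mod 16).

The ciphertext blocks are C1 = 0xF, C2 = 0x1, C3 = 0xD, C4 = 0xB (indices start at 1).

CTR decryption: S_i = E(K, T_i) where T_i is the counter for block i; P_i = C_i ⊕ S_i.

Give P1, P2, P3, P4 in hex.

P1: T = 0x2, S = E(K, T) = 0xA; 0xF ⊕ 0xA = 0x5.
P2: T = 0x3, S = E(K, T) = 0xB; 0x1 ⊕ 0xB = 0xA.
P3: T = 0x4, S = E(K, T) = 0xC; 0xD ⊕ 0xC = 0x1.
P4: T = 0x5, S = E(K, T) = 0xD; 0xB ⊕ 0xD = 0x6.

P1 = 0x5, P2 = 0xA, P3 = 0x1, P4 = 0x6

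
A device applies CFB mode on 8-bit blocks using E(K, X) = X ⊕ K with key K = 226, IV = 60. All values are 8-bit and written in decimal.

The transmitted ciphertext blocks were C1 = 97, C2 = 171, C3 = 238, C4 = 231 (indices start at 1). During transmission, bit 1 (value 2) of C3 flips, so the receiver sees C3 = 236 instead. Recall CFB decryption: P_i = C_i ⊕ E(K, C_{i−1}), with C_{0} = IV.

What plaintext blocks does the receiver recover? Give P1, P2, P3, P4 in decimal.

P1 = 191, P2 = 40, P3 = 165, P4 = 233

Only C3 changed, to 236. In CFB, a change in C_i flips the same bit in P_i and garbles P_{i+1}. Decrypting the received ciphertext:
P1: E(K, 60) = 222; 97 ⊕ 222 = 191.
P2: E(K, 97) = 131; 171 ⊕ 131 = 40.
P3: E(K, 171) = 73; 236 ⊕ 73 = 165.
P4: E(K, 236) = 14; 231 ⊕ 14 = 233.
Blocks that differ from the original plaintext: P3, P4.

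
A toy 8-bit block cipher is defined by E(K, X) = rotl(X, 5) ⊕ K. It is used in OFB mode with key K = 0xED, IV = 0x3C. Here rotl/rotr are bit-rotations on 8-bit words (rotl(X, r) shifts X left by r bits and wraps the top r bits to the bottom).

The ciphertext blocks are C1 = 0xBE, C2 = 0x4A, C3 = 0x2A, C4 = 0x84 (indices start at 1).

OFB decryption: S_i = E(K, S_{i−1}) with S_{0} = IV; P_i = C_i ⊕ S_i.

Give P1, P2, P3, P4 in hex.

P1: S = E(K, 0x3C) = 0x6A; 0xBE ⊕ 0x6A = 0xD4.
P2: S = E(K, 0x6A) = 0xA0; 0x4A ⊕ 0xA0 = 0xEA.
P3: S = E(K, 0xA0) = 0xF9; 0x2A ⊕ 0xF9 = 0xD3.
P4: S = E(K, 0xF9) = 0xD2; 0x84 ⊕ 0xD2 = 0x56.

P1 = 0xD4, P2 = 0xEA, P3 = 0xD3, P4 = 0x56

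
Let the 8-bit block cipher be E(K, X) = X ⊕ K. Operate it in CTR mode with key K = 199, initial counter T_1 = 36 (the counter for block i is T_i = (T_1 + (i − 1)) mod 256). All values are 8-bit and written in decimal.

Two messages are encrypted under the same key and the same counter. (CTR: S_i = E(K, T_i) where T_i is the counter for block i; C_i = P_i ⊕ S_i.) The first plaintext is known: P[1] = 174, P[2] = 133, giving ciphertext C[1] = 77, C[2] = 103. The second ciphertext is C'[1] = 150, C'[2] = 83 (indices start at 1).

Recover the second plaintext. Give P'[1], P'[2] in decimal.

P'[1] = 117, P'[2] = 177

In CTR with a reused counter, both messages share the same keystream S_i, so C_i ⊕ C'_i = P_i ⊕ P'_i and thus P'_i = P_i ⊕ C_i ⊕ C'_i.
P'[1]: 174 ⊕ 77 ⊕ 150 = 117.
P'[2]: 133 ⊕ 103 ⊕ 83 = 177.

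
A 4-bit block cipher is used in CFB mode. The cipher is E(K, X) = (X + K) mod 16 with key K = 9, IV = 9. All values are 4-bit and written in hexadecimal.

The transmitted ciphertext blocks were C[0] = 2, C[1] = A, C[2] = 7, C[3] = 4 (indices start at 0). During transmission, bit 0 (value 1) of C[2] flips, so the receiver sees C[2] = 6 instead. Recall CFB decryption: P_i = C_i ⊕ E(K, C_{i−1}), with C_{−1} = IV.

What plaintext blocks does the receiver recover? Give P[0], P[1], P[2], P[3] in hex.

Only C[2] changed, to 6. In CFB, a change in C_i flips the same bit in P_i and garbles P_{i+1}. Decrypting the received ciphertext:
P[0]: E(K, 9) = 2; 2 ⊕ 2 = 0.
P[1]: E(K, 2) = B; A ⊕ B = 1.
P[2]: E(K, A) = 3; 6 ⊕ 3 = 5.
P[3]: E(K, 6) = F; 4 ⊕ F = B.
Blocks that differ from the original plaintext: P[2], P[3].

P[0] = 0, P[1] = 1, P[2] = 5, P[3] = B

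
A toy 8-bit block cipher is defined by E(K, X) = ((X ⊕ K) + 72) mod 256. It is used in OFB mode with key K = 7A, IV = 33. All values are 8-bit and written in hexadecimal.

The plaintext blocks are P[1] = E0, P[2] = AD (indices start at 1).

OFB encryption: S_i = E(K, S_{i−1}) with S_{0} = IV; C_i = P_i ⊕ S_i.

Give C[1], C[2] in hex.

C[1] = 5B, C[2] = 9E

C[1]: S = E(K, 33) = BB; E0 ⊕ BB = 5B.
C[2]: S = E(K, BB) = 33; AD ⊕ 33 = 9E.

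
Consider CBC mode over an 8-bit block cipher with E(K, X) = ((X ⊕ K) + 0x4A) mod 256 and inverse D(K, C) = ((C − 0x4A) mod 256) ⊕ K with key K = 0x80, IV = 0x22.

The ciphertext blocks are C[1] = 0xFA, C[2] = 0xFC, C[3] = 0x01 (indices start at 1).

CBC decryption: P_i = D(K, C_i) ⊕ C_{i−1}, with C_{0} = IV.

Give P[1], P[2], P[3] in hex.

P[1]: D(K, 0xFA) = 0x30; 0x30 ⊕ 0x22 = 0x12.
P[2]: D(K, 0xFC) = 0x32; 0x32 ⊕ 0xFA = 0xC8.
P[3]: D(K, 0x01) = 0x37; 0x37 ⊕ 0xFC = 0xCB.

P[1] = 0x12, P[2] = 0xC8, P[3] = 0xCB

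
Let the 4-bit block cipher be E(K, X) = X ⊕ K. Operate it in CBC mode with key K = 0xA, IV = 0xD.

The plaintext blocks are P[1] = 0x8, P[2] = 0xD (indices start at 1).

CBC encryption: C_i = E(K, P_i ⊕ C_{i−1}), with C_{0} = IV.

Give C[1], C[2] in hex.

C[1] = 0xF, C[2] = 0x8

C[1]: P[1] ⊕ 0xD = 0x5; E(K, 0x5) = 0xF.
C[2]: P[2] ⊕ 0xF = 0x2; E(K, 0x2) = 0x8.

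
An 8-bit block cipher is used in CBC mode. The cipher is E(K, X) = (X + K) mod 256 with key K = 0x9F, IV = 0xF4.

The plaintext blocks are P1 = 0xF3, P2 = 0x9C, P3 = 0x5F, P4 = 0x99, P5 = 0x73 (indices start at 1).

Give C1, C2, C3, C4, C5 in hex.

CBC encryption: C_i = E(K, P_i ⊕ C_{i−1}), with C_{0} = IV.
C1: P1 ⊕ 0xF4 = 0x07; E(K, 0x07) = 0xA6.
C2: P2 ⊕ 0xA6 = 0x3A; E(K, 0x3A) = 0xD9.
C3: P3 ⊕ 0xD9 = 0x86; E(K, 0x86) = 0x25.
C4: P4 ⊕ 0x25 = 0xBC; E(K, 0xBC) = 0x5B.
C5: P5 ⊕ 0x5B = 0x28; E(K, 0x28) = 0xC7.

C1 = 0xA6, C2 = 0xD9, C3 = 0x25, C4 = 0x5B, C5 = 0xC7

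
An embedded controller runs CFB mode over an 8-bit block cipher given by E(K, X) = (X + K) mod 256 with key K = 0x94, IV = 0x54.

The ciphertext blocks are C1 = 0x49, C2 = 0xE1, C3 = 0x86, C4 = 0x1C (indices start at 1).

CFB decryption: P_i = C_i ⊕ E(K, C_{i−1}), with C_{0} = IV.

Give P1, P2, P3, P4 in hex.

P1: E(K, 0x54) = 0xE8; 0x49 ⊕ 0xE8 = 0xA1.
P2: E(K, 0x49) = 0xDD; 0xE1 ⊕ 0xDD = 0x3C.
P3: E(K, 0xE1) = 0x75; 0x86 ⊕ 0x75 = 0xF3.
P4: E(K, 0x86) = 0x1A; 0x1C ⊕ 0x1A = 0x06.

P1 = 0xA1, P2 = 0x3C, P3 = 0xF3, P4 = 0x06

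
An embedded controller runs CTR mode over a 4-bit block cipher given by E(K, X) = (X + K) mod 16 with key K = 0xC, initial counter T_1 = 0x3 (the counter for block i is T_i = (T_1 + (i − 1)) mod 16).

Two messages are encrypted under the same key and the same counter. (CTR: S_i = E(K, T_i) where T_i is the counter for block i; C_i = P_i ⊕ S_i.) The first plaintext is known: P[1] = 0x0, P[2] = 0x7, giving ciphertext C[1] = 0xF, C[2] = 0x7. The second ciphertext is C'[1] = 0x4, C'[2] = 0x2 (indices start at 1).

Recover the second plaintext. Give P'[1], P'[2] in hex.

P'[1] = 0xB, P'[2] = 0x2

In CTR with a reused counter, both messages share the same keystream S_i, so C_i ⊕ C'_i = P_i ⊕ P'_i and thus P'_i = P_i ⊕ C_i ⊕ C'_i.
P'[1]: 0x0 ⊕ 0xF ⊕ 0x4 = 0xB.
P'[2]: 0x7 ⊕ 0x7 ⊕ 0x2 = 0x2.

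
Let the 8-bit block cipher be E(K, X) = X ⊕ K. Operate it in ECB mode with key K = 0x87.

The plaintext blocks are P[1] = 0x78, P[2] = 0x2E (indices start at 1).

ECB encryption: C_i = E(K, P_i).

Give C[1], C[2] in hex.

C[1]: E(K, 0x78) = 0xFF.
C[2]: E(K, 0x2E) = 0xA9.

C[1] = 0xFF, C[2] = 0xA9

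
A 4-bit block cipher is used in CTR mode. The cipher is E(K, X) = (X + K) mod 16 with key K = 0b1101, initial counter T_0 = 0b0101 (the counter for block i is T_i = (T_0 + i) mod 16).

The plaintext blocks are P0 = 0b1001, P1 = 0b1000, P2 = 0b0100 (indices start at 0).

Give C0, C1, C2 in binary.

CTR encryption: S_i = E(K, T_i) where T_i is the counter for block i; C_i = P_i ⊕ S_i.
C0: T = 0b0101, S = E(K, T) = 0b0010; 0b1001 ⊕ 0b0010 = 0b1011.
C1: T = 0b0110, S = E(K, T) = 0b0011; 0b1000 ⊕ 0b0011 = 0b1011.
C2: T = 0b0111, S = E(K, T) = 0b0100; 0b0100 ⊕ 0b0100 = 0b0000.

C0 = 0b1011, C1 = 0b1011, C2 = 0b0000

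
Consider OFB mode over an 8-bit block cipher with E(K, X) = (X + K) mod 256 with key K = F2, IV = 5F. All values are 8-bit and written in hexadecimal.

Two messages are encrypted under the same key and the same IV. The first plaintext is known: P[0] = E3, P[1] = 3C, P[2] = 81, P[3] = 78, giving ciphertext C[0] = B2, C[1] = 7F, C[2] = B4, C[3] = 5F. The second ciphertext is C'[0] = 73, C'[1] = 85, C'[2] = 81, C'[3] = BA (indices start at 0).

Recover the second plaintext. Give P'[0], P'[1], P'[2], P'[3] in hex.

P'[0] = 22, P'[1] = C6, P'[2] = B4, P'[3] = 9D

In OFB with a reused IV, both messages share the same keystream S_i, so C_i ⊕ C'_i = P_i ⊕ P'_i and thus P'_i = P_i ⊕ C_i ⊕ C'_i.
P'[0]: E3 ⊕ B2 ⊕ 73 = 22.
P'[1]: 3C ⊕ 7F ⊕ 85 = C6.
P'[2]: 81 ⊕ B4 ⊕ 81 = B4.
P'[3]: 78 ⊕ 5F ⊕ BA = 9D.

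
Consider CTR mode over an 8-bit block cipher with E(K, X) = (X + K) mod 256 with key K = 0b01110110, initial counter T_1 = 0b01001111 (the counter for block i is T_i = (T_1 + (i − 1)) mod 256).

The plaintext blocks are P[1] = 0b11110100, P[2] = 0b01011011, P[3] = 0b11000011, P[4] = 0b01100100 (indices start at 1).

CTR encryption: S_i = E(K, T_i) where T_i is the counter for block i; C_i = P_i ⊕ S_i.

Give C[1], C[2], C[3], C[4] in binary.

C[1] = 0b00110001, C[2] = 0b10011101, C[3] = 0b00000100, C[4] = 0b10101100

C[1]: T = 0b01001111, S = E(K, T) = 0b11000101; 0b11110100 ⊕ 0b11000101 = 0b00110001.
C[2]: T = 0b01010000, S = E(K, T) = 0b11000110; 0b01011011 ⊕ 0b11000110 = 0b10011101.
C[3]: T = 0b01010001, S = E(K, T) = 0b11000111; 0b11000011 ⊕ 0b11000111 = 0b00000100.
C[4]: T = 0b01010010, S = E(K, T) = 0b11001000; 0b01100100 ⊕ 0b11001000 = 0b10101100.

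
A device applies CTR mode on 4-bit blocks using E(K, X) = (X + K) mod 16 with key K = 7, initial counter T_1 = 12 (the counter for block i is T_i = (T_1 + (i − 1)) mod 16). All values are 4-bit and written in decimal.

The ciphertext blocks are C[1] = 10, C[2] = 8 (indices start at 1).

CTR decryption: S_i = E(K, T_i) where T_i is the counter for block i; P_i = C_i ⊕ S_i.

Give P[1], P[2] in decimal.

P[1]: T = 12, S = E(K, T) = 3; 10 ⊕ 3 = 9.
P[2]: T = 13, S = E(K, T) = 4; 8 ⊕ 4 = 12.

P[1] = 9, P[2] = 12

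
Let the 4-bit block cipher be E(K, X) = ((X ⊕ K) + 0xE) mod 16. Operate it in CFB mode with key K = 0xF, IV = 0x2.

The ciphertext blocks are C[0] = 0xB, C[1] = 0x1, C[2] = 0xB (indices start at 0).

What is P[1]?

CFB decryption: P_i = C_i ⊕ E(K, C_{i−1}), with C_{−1} = IV.
P[1]: E(K, 0xB) = 0x2; 0x1 ⊕ 0x2 = 0x3.

P[1] = 0x3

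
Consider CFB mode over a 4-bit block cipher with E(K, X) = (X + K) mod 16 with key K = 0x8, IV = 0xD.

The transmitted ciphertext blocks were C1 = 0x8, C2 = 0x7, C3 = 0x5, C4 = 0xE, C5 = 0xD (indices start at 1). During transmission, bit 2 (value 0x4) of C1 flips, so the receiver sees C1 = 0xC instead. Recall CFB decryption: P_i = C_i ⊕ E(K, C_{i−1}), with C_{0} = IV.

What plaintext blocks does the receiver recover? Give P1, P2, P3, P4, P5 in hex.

Only C1 changed, to 0xC. In CFB, a change in C_i flips the same bit in P_i and garbles P_{i+1}. Decrypting the received ciphertext:
P1: E(K, 0xD) = 0x5; 0xC ⊕ 0x5 = 0x9.
P2: E(K, 0xC) = 0x4; 0x7 ⊕ 0x4 = 0x3.
P3: E(K, 0x7) = 0xF; 0x5 ⊕ 0xF = 0xA.
P4: E(K, 0x5) = 0xD; 0xE ⊕ 0xD = 0x3.
P5: E(K, 0xE) = 0x6; 0xD ⊕ 0x6 = 0xB.
Blocks that differ from the original plaintext: P1, P2.

P1 = 0x9, P2 = 0x3, P3 = 0xA, P4 = 0x3, P5 = 0xB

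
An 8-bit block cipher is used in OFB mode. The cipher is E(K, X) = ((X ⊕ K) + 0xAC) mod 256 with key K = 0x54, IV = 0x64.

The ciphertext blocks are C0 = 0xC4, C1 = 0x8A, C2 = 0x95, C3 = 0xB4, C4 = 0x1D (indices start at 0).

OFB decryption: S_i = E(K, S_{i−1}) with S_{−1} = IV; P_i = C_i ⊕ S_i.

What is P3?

P0: S = E(K, 0x64) = 0xDC; 0xC4 ⊕ 0xDC = 0x18.
P1: S = E(K, 0xDC) = 0x34; 0x8A ⊕ 0x34 = 0xBE.
P2: S = E(K, 0x34) = 0x0C; 0x95 ⊕ 0x0C = 0x99.
P3: S = E(K, 0x0C) = 0x04; 0xB4 ⊕ 0x04 = 0xB0.

P3 = 0xB0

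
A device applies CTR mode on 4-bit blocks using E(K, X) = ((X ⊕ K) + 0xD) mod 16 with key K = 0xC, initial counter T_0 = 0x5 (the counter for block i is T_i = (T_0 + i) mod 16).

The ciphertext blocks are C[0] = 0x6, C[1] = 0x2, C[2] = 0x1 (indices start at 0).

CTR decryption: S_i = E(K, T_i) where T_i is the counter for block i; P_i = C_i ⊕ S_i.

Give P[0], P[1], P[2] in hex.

P[0]: T = 0x5, S = E(K, T) = 0x6; 0x6 ⊕ 0x6 = 0x0.
P[1]: T = 0x6, S = E(K, T) = 0x7; 0x2 ⊕ 0x7 = 0x5.
P[2]: T = 0x7, S = E(K, T) = 0x8; 0x1 ⊕ 0x8 = 0x9.

P[0] = 0x0, P[1] = 0x5, P[2] = 0x9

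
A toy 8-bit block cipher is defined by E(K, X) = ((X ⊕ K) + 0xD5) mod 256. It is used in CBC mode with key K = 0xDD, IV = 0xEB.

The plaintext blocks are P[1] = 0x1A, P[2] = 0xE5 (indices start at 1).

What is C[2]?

C[2] = 0x0E

CBC encryption: C_i = E(K, P_i ⊕ C_{i−1}), with C_{0} = IV.
C[1]: P[1] ⊕ 0xEB = 0xF1; E(K, 0xF1) = 0x01.
C[2]: P[2] ⊕ 0x01 = 0xE4; E(K, 0xE4) = 0x0E.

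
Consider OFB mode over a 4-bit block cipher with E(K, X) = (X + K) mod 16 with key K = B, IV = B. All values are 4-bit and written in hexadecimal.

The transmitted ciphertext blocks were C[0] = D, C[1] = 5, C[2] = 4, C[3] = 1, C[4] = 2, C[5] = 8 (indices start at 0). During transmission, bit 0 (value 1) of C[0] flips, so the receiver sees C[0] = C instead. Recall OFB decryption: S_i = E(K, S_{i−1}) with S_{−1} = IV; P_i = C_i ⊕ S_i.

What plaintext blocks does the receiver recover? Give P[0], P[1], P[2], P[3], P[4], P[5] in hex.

P[0] = A, P[1] = 4, P[2] = 8, P[3] = 6, P[4] = 0, P[5] = 5

Only C[0] changed, to C. In OFB, a change in C_i flips the same bit in P_i only; the keystream is unaffected. Decrypting the received ciphertext:
P[0]: S = E(K, B) = 6; C ⊕ 6 = A.
P[1]: S = E(K, 6) = 1; 5 ⊕ 1 = 4.
P[2]: S = E(K, 1) = C; 4 ⊕ C = 8.
P[3]: S = E(K, C) = 7; 1 ⊕ 7 = 6.
P[4]: S = E(K, 7) = 2; 2 ⊕ 2 = 0.
P[5]: S = E(K, 2) = D; 8 ⊕ D = 5.
Blocks that differ from the original plaintext: P[0].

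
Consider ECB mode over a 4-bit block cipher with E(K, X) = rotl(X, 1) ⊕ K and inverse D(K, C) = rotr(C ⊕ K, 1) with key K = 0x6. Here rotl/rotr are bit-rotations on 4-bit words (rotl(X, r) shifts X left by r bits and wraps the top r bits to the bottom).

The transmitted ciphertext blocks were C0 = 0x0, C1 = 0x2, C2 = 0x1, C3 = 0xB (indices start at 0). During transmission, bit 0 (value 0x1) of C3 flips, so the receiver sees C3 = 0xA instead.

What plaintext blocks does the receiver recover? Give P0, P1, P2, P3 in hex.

ECB decryption: P_i = D(K, C_i).
Only C3 changed, to 0xA. In ECB, a change in C_i affects only P_i. Decrypting the received ciphertext:
P0: D(K, 0x0) = 0x3.
P1: D(K, 0x2) = 0x2.
P2: D(K, 0x1) = 0xB.
P3: D(K, 0xA) = 0x6.
Blocks that differ from the original plaintext: P3.

P0 = 0x3, P1 = 0x2, P2 = 0xB, P3 = 0x6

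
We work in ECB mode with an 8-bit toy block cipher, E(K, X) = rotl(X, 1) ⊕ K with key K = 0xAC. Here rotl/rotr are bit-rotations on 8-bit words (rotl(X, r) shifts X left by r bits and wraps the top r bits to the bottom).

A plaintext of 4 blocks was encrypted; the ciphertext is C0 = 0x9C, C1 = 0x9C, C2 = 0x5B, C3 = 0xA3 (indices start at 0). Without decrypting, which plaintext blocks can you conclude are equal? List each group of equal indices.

P0 = P1

ECB encrypts each block independently with the same key, so equal ciphertext blocks imply equal plaintext blocks.
C0 = C1 = 0x9C, so P0 = P1.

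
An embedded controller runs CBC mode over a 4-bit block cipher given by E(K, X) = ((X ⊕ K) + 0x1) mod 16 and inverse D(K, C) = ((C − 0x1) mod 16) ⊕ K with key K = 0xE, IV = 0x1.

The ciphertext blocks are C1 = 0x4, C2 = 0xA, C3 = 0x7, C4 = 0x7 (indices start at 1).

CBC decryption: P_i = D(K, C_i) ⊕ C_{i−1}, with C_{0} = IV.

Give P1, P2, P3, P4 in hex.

P1 = 0xC, P2 = 0x3, P3 = 0x2, P4 = 0xF

P1: D(K, 0x4) = 0xD; 0xD ⊕ 0x1 = 0xC.
P2: D(K, 0xA) = 0x7; 0x7 ⊕ 0x4 = 0x3.
P3: D(K, 0x7) = 0x8; 0x8 ⊕ 0xA = 0x2.
P4: D(K, 0x7) = 0x8; 0x8 ⊕ 0x7 = 0xF.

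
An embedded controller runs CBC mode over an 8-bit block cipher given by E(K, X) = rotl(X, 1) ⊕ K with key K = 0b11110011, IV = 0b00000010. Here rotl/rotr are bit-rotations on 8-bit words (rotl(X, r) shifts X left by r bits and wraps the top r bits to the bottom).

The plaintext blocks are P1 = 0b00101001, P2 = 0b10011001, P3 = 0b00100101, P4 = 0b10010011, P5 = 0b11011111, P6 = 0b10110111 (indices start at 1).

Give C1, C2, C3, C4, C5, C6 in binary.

CBC encryption: C_i = E(K, P_i ⊕ C_{i−1}), with C_{0} = IV.
C1: P1 ⊕ 0b00000010 = 0b00101011; E(K, 0b00101011) = 0b10100101.
C2: P2 ⊕ 0b10100101 = 0b00111100; E(K, 0b00111100) = 0b10001011.
C3: P3 ⊕ 0b10001011 = 0b10101110; E(K, 0b10101110) = 0b10101110.
C4: P4 ⊕ 0b10101110 = 0b00111101; E(K, 0b00111101) = 0b10001001.
C5: P5 ⊕ 0b10001001 = 0b01010110; E(K, 0b01010110) = 0b01011111.
C6: P6 ⊕ 0b01011111 = 0b11101000; E(K, 0b11101000) = 0b00100010.

C1 = 0b10100101, C2 = 0b10001011, C3 = 0b10101110, C4 = 0b10001001, C5 = 0b01011111, C6 = 0b00100010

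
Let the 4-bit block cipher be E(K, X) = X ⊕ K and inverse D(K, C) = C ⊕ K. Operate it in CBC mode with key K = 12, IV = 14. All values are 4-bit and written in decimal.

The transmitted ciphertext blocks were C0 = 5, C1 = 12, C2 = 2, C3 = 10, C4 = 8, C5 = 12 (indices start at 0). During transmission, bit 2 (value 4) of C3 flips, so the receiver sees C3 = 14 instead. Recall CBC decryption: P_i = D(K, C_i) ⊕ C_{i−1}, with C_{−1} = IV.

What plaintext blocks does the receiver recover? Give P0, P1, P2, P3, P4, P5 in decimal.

P0 = 7, P1 = 5, P2 = 2, P3 = 0, P4 = 10, P5 = 8

Only C3 changed, to 14. In CBC, a change in C_i garbles P_i and flips the same bit in P_{i+1}. Decrypting the received ciphertext:
P0: D(K, 5) = 9; 9 ⊕ 14 = 7.
P1: D(K, 12) = 0; 0 ⊕ 5 = 5.
P2: D(K, 2) = 14; 14 ⊕ 12 = 2.
P3: D(K, 14) = 2; 2 ⊕ 2 = 0.
P4: D(K, 8) = 4; 4 ⊕ 14 = 10.
P5: D(K, 12) = 0; 0 ⊕ 8 = 8.
Blocks that differ from the original plaintext: P3, P4.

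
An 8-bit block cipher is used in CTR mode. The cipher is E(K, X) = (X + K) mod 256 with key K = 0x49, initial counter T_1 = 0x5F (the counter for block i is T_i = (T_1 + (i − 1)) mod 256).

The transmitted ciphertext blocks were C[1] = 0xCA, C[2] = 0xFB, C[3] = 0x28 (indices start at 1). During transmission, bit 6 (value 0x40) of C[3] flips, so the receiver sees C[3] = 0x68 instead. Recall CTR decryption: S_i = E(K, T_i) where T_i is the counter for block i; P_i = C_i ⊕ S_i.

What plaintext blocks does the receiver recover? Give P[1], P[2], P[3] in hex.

P[1] = 0x62, P[2] = 0x52, P[3] = 0xC2

Only C[3] changed, to 0x68. In CTR, a change in C_i flips the same bit in P_i only; the keystream is unaffected. Decrypting the received ciphertext:
P[1]: T = 0x5F, S = E(K, T) = 0xA8; 0xCA ⊕ 0xA8 = 0x62.
P[2]: T = 0x60, S = E(K, T) = 0xA9; 0xFB ⊕ 0xA9 = 0x52.
P[3]: T = 0x61, S = E(K, T) = 0xAA; 0x68 ⊕ 0xAA = 0xC2.
Blocks that differ from the original plaintext: P[3].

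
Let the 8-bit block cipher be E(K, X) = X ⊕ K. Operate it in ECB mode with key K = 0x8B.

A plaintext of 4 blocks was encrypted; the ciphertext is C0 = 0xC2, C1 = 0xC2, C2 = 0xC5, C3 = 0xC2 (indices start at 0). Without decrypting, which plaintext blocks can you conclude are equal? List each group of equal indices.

P0 = P1 = P3

ECB encrypts each block independently with the same key, so equal ciphertext blocks imply equal plaintext blocks.
C0 = C1 = C3 = 0xC2, so P0 = P1 = P3.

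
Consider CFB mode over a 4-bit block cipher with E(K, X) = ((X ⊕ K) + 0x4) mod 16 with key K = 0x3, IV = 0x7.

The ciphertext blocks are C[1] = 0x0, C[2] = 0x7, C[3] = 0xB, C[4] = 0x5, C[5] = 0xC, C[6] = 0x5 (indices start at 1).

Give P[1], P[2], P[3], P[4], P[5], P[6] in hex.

P[1] = 0x8, P[2] = 0x0, P[3] = 0x3, P[4] = 0x9, P[5] = 0x6, P[6] = 0x6

CFB decryption: P_i = C_i ⊕ E(K, C_{i−1}), with C_{0} = IV.
P[1]: E(K, 0x7) = 0x8; 0x0 ⊕ 0x8 = 0x8.
P[2]: E(K, 0x0) = 0x7; 0x7 ⊕ 0x7 = 0x0.
P[3]: E(K, 0x7) = 0x8; 0xB ⊕ 0x8 = 0x3.
P[4]: E(K, 0xB) = 0xC; 0x5 ⊕ 0xC = 0x9.
P[5]: E(K, 0x5) = 0xA; 0xC ⊕ 0xA = 0x6.
P[6]: E(K, 0xC) = 0x3; 0x5 ⊕ 0x3 = 0x6.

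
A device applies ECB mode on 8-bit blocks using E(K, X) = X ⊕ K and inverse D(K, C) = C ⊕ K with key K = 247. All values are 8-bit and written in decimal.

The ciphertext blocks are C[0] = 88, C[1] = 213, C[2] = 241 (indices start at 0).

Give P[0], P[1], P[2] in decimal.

P[0] = 175, P[1] = 34, P[2] = 6

ECB decryption: P_i = D(K, C_i).
P[0]: D(K, 88) = 175.
P[1]: D(K, 213) = 34.
P[2]: D(K, 241) = 6.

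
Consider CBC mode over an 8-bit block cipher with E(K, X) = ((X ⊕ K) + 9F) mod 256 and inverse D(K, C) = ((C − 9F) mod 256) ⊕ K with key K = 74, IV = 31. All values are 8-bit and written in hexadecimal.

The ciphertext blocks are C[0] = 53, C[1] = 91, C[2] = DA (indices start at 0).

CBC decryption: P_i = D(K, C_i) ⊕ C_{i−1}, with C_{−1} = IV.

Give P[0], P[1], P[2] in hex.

P[0]: D(K, 53) = C0; C0 ⊕ 31 = F1.
P[1]: D(K, 91) = 86; 86 ⊕ 53 = D5.
P[2]: D(K, DA) = 4F; 4F ⊕ 91 = DE.

P[0] = F1, P[1] = D5, P[2] = DE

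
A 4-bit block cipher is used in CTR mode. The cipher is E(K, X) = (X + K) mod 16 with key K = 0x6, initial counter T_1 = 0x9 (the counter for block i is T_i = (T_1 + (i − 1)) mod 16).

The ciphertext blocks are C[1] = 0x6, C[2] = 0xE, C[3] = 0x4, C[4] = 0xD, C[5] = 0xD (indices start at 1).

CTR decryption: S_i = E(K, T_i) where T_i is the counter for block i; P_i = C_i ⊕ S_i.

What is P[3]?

P[3]: T = 0xB, S = E(K, T) = 0x1; 0x4 ⊕ 0x1 = 0x5.

P[3] = 0x5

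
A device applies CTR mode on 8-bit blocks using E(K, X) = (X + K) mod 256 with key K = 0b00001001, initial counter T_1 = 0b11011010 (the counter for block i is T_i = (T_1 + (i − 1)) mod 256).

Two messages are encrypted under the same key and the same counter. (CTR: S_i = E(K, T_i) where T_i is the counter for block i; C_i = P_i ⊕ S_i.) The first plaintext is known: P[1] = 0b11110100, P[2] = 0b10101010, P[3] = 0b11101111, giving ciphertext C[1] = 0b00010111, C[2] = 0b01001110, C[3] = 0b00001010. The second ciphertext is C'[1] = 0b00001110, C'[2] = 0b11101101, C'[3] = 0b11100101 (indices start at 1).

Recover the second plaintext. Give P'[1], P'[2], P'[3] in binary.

In CTR with a reused counter, both messages share the same keystream S_i, so C_i ⊕ C'_i = P_i ⊕ P'_i and thus P'_i = P_i ⊕ C_i ⊕ C'_i.
P'[1]: 0b11110100 ⊕ 0b00010111 ⊕ 0b00001110 = 0b11101101.
P'[2]: 0b10101010 ⊕ 0b01001110 ⊕ 0b11101101 = 0b00001001.
P'[3]: 0b11101111 ⊕ 0b00001010 ⊕ 0b11100101 = 0b00000000.

P'[1] = 0b11101101, P'[2] = 0b00001001, P'[3] = 0b00000000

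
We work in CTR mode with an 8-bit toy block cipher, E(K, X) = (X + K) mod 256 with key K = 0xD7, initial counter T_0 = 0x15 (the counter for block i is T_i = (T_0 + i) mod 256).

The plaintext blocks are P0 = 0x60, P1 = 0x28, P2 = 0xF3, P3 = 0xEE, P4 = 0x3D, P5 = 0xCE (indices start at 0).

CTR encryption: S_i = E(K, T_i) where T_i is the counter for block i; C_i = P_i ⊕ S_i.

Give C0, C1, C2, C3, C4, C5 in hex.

C0: T = 0x15, S = E(K, T) = 0xEC; 0x60 ⊕ 0xEC = 0x8C.
C1: T = 0x16, S = E(K, T) = 0xED; 0x28 ⊕ 0xED = 0xC5.
C2: T = 0x17, S = E(K, T) = 0xEE; 0xF3 ⊕ 0xEE = 0x1D.
C3: T = 0x18, S = E(K, T) = 0xEF; 0xEE ⊕ 0xEF = 0x01.
C4: T = 0x19, S = E(K, T) = 0xF0; 0x3D ⊕ 0xF0 = 0xCD.
C5: T = 0x1A, S = E(K, T) = 0xF1; 0xCE ⊕ 0xF1 = 0x3F.

C0 = 0x8C, C1 = 0xC5, C2 = 0x1D, C3 = 0x01, C4 = 0xCD, C5 = 0x3F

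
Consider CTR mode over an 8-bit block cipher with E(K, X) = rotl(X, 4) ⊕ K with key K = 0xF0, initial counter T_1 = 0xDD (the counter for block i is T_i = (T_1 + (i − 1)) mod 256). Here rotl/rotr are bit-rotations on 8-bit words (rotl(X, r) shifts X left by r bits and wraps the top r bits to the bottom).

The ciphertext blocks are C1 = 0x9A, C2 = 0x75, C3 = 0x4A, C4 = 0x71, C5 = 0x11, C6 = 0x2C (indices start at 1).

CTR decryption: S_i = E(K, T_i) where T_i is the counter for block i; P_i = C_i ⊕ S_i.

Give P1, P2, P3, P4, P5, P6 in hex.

P1: T = 0xDD, S = E(K, T) = 0x2D; 0x9A ⊕ 0x2D = 0xB7.
P2: T = 0xDE, S = E(K, T) = 0x1D; 0x75 ⊕ 0x1D = 0x68.
P3: T = 0xDF, S = E(K, T) = 0x0D; 0x4A ⊕ 0x0D = 0x47.
P4: T = 0xE0, S = E(K, T) = 0xFE; 0x71 ⊕ 0xFE = 0x8F.
P5: T = 0xE1, S = E(K, T) = 0xEE; 0x11 ⊕ 0xEE = 0xFF.
P6: T = 0xE2, S = E(K, T) = 0xDE; 0x2C ⊕ 0xDE = 0xF2.

P1 = 0xB7, P2 = 0x68, P3 = 0x47, P4 = 0x8F, P5 = 0xFF, P6 = 0xF2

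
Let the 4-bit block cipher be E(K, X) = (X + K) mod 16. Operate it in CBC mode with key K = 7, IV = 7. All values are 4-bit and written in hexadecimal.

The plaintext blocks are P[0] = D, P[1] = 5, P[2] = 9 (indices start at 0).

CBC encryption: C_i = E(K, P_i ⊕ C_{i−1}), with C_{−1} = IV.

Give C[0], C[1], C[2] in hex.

C[0]: P[0] ⊕ 7 = A; E(K, A) = 1.
C[1]: P[1] ⊕ 1 = 4; E(K, 4) = B.
C[2]: P[2] ⊕ B = 2; E(K, 2) = 9.

C[0] = 1, C[1] = B, C[2] = 9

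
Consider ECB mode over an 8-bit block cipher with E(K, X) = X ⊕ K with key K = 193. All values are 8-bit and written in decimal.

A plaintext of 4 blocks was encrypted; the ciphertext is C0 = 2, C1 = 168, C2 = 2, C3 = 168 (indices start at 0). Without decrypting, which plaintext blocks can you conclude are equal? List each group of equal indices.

ECB encrypts each block independently with the same key, so equal ciphertext blocks imply equal plaintext blocks.
C0 = C2 = 2, so P0 = P2.
C1 = C3 = 168, so P1 = P3.

P0 = P2; P1 = P3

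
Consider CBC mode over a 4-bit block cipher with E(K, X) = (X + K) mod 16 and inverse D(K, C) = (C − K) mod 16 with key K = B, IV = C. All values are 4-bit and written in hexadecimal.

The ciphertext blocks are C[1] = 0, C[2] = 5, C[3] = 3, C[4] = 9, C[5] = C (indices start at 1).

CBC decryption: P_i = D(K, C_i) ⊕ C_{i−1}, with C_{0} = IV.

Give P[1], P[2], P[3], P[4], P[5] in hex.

P[1] = 9, P[2] = A, P[3] = D, P[4] = D, P[5] = 8

P[1]: D(K, 0) = 5; 5 ⊕ C = 9.
P[2]: D(K, 5) = A; A ⊕ 0 = A.
P[3]: D(K, 3) = 8; 8 ⊕ 5 = D.
P[4]: D(K, 9) = E; E ⊕ 3 = D.
P[5]: D(K, C) = 1; 1 ⊕ 9 = 8.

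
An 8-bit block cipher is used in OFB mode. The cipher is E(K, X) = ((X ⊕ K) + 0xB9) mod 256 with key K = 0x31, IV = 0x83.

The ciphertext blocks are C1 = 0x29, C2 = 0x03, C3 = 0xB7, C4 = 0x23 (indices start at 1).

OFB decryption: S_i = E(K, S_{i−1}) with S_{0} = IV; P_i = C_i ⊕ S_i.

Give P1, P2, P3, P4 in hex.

P1 = 0x42, P2 = 0x10, P3 = 0x6C, P4 = 0x80

P1: S = E(K, 0x83) = 0x6B; 0x29 ⊕ 0x6B = 0x42.
P2: S = E(K, 0x6B) = 0x13; 0x03 ⊕ 0x13 = 0x10.
P3: S = E(K, 0x13) = 0xDB; 0xB7 ⊕ 0xDB = 0x6C.
P4: S = E(K, 0xDB) = 0xA3; 0x23 ⊕ 0xA3 = 0x80.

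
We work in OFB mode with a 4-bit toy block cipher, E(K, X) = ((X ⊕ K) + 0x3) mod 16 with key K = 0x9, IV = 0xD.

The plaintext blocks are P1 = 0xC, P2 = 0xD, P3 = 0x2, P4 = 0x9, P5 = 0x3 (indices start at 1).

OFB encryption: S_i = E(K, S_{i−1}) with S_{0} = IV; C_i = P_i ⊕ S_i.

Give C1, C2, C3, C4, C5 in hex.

C1 = 0xB, C2 = 0xC, C3 = 0x9, C4 = 0xC, C5 = 0xC

C1: S = E(K, 0xD) = 0x7; 0xC ⊕ 0x7 = 0xB.
C2: S = E(K, 0x7) = 0x1; 0xD ⊕ 0x1 = 0xC.
C3: S = E(K, 0x1) = 0xB; 0x2 ⊕ 0xB = 0x9.
C4: S = E(K, 0xB) = 0x5; 0x9 ⊕ 0x5 = 0xC.
C5: S = E(K, 0x5) = 0xF; 0x3 ⊕ 0xF = 0xC.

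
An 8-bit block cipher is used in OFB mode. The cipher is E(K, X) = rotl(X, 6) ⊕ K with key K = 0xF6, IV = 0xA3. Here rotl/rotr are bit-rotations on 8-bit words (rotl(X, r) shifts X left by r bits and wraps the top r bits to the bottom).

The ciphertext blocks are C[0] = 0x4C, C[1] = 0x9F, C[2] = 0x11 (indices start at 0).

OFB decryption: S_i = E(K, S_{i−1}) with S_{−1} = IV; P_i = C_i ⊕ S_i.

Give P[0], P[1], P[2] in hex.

P[0] = 0x52, P[1] = 0xEE, P[2] = 0xBB

P[0]: S = E(K, 0xA3) = 0x1E; 0x4C ⊕ 0x1E = 0x52.
P[1]: S = E(K, 0x1E) = 0x71; 0x9F ⊕ 0x71 = 0xEE.
P[2]: S = E(K, 0x71) = 0xAA; 0x11 ⊕ 0xAA = 0xBB.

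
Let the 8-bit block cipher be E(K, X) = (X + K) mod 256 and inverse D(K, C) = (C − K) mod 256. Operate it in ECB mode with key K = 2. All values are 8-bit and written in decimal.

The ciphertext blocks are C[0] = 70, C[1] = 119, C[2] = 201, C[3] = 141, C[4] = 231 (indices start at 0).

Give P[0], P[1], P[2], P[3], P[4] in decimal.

ECB decryption: P_i = D(K, C_i).
P[0]: D(K, 70) = 68.
P[1]: D(K, 119) = 117.
P[2]: D(K, 201) = 199.
P[3]: D(K, 141) = 139.
P[4]: D(K, 231) = 229.

P[0] = 68, P[1] = 117, P[2] = 199, P[3] = 139, P[4] = 229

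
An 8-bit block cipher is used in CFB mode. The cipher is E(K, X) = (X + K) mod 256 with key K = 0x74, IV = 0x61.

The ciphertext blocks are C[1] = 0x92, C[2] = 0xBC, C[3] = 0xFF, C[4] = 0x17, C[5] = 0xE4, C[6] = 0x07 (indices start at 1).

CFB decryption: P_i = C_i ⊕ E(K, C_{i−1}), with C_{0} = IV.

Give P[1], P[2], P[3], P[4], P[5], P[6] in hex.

P[1]: E(K, 0x61) = 0xD5; 0x92 ⊕ 0xD5 = 0x47.
P[2]: E(K, 0x92) = 0x06; 0xBC ⊕ 0x06 = 0xBA.
P[3]: E(K, 0xBC) = 0x30; 0xFF ⊕ 0x30 = 0xCF.
P[4]: E(K, 0xFF) = 0x73; 0x17 ⊕ 0x73 = 0x64.
P[5]: E(K, 0x17) = 0x8B; 0xE4 ⊕ 0x8B = 0x6F.
P[6]: E(K, 0xE4) = 0x58; 0x07 ⊕ 0x58 = 0x5F.

P[1] = 0x47, P[2] = 0xBA, P[3] = 0xCF, P[4] = 0x64, P[5] = 0x6F, P[6] = 0x5F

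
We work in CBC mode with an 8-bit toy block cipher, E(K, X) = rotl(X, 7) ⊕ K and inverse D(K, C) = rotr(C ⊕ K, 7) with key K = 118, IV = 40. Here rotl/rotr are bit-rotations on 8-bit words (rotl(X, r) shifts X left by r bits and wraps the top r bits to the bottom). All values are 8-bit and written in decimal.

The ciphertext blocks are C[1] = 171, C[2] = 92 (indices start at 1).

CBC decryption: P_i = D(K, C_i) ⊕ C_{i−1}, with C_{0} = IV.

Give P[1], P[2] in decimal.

P[1]: D(K, 171) = 187; 187 ⊕ 40 = 147.
P[2]: D(K, 92) = 84; 84 ⊕ 171 = 255.

P[1] = 147, P[2] = 255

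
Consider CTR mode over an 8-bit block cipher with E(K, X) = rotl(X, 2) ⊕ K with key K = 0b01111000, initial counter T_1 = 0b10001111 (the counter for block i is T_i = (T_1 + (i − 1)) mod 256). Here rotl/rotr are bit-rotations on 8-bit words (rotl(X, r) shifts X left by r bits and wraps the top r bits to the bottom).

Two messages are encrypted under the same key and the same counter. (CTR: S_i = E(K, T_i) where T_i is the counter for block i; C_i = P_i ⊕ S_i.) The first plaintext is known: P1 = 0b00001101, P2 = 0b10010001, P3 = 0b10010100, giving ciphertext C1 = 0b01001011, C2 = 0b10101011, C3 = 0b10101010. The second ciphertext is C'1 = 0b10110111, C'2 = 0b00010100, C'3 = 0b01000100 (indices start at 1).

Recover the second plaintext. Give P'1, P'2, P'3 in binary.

In CTR with a reused counter, both messages share the same keystream S_i, so C_i ⊕ C'_i = P_i ⊕ P'_i and thus P'_i = P_i ⊕ C_i ⊕ C'_i.
P'1: 0b00001101 ⊕ 0b01001011 ⊕ 0b10110111 = 0b11110001.
P'2: 0b10010001 ⊕ 0b10101011 ⊕ 0b00010100 = 0b00101110.
P'3: 0b10010100 ⊕ 0b10101010 ⊕ 0b01000100 = 0b01111010.

P'1 = 0b11110001, P'2 = 0b00101110, P'3 = 0b01111010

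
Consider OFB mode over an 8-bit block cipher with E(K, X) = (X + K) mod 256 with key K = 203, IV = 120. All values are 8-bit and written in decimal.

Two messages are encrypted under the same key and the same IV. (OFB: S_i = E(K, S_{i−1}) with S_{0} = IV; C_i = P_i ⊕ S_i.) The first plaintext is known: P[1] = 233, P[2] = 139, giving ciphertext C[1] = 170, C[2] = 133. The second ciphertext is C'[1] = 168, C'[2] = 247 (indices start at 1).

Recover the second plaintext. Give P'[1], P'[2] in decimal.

In OFB with a reused IV, both messages share the same keystream S_i, so C_i ⊕ C'_i = P_i ⊕ P'_i and thus P'_i = P_i ⊕ C_i ⊕ C'_i.
P'[1]: 233 ⊕ 170 ⊕ 168 = 235.
P'[2]: 139 ⊕ 133 ⊕ 247 = 249.

P'[1] = 235, P'[2] = 249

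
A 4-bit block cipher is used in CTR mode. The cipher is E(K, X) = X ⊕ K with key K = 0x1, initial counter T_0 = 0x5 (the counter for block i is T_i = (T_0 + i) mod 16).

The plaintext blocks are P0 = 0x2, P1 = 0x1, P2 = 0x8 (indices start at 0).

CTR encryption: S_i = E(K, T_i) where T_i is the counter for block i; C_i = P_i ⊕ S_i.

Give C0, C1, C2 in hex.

C0: T = 0x5, S = E(K, T) = 0x4; 0x2 ⊕ 0x4 = 0x6.
C1: T = 0x6, S = E(K, T) = 0x7; 0x1 ⊕ 0x7 = 0x6.
C2: T = 0x7, S = E(K, T) = 0x6; 0x8 ⊕ 0x6 = 0xE.

C0 = 0x6, C1 = 0x6, C2 = 0xE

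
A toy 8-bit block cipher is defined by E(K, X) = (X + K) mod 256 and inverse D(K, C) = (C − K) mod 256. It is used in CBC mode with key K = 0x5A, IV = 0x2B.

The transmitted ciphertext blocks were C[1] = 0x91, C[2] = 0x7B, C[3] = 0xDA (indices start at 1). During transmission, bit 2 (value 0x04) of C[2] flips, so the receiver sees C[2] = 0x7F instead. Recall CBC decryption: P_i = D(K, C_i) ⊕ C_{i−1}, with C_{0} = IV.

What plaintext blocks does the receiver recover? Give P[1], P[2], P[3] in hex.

P[1] = 0x1C, P[2] = 0xB4, P[3] = 0xFF

Only C[2] changed, to 0x7F. In CBC, a change in C_i garbles P_i and flips the same bit in P_{i+1}. Decrypting the received ciphertext:
P[1]: D(K, 0x91) = 0x37; 0x37 ⊕ 0x2B = 0x1C.
P[2]: D(K, 0x7F) = 0x25; 0x25 ⊕ 0x91 = 0xB4.
P[3]: D(K, 0xDA) = 0x80; 0x80 ⊕ 0x7F = 0xFF.
Blocks that differ from the original plaintext: P[2], P[3].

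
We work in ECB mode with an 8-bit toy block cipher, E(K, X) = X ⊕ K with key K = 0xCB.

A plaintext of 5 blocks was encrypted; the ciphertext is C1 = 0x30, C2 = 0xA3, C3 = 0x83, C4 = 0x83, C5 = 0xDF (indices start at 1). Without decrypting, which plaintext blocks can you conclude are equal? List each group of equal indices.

P3 = P4

ECB encrypts each block independently with the same key, so equal ciphertext blocks imply equal plaintext blocks.
C3 = C4 = 0x83, so P3 = P4.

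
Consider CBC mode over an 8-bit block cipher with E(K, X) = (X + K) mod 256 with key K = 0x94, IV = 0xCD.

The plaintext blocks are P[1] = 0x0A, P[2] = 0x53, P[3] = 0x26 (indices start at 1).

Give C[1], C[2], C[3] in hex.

CBC encryption: C_i = E(K, P_i ⊕ C_{i−1}), with C_{0} = IV.
C[1]: P[1] ⊕ 0xCD = 0xC7; E(K, 0xC7) = 0x5B.
C[2]: P[2] ⊕ 0x5B = 0x08; E(K, 0x08) = 0x9C.
C[3]: P[3] ⊕ 0x9C = 0xBA; E(K, 0xBA) = 0x4E.

C[1] = 0x5B, C[2] = 0x9C, C[3] = 0x4E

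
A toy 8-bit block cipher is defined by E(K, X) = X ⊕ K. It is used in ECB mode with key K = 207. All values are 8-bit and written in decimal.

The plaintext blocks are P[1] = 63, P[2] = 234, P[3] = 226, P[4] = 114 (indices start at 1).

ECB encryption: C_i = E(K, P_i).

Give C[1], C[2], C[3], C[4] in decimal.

C[1]: E(K, 63) = 240.
C[2]: E(K, 234) = 37.
C[3]: E(K, 226) = 45.
C[4]: E(K, 114) = 189.

C[1] = 240, C[2] = 37, C[3] = 45, C[4] = 189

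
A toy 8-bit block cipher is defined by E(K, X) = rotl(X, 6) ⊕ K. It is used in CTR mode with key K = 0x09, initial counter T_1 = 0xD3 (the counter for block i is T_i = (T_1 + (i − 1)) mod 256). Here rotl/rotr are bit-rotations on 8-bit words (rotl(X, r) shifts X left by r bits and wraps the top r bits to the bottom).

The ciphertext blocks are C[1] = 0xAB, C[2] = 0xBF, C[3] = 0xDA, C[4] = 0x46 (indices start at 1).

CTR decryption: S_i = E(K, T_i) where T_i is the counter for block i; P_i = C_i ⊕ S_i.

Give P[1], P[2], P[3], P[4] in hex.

P[1]: T = 0xD3, S = E(K, T) = 0xFD; 0xAB ⊕ 0xFD = 0x56.
P[2]: T = 0xD4, S = E(K, T) = 0x3C; 0xBF ⊕ 0x3C = 0x83.
P[3]: T = 0xD5, S = E(K, T) = 0x7C; 0xDA ⊕ 0x7C = 0xA6.
P[4]: T = 0xD6, S = E(K, T) = 0xBC; 0x46 ⊕ 0xBC = 0xFA.

P[1] = 0x56, P[2] = 0x83, P[3] = 0xA6, P[4] = 0xFA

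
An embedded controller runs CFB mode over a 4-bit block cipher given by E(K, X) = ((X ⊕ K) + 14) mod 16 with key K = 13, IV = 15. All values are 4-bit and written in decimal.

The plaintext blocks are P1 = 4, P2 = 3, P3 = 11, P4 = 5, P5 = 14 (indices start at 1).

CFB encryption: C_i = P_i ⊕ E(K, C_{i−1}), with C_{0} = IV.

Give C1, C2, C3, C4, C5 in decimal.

C1 = 4, C2 = 4, C3 = 12, C4 = 10, C5 = 11

C1: E(K, 15) = 0; 4 ⊕ 0 = 4.
C2: E(K, 4) = 7; 3 ⊕ 7 = 4.
C3: E(K, 4) = 7; 11 ⊕ 7 = 12.
C4: E(K, 12) = 15; 5 ⊕ 15 = 10.
C5: E(K, 10) = 5; 14 ⊕ 5 = 11.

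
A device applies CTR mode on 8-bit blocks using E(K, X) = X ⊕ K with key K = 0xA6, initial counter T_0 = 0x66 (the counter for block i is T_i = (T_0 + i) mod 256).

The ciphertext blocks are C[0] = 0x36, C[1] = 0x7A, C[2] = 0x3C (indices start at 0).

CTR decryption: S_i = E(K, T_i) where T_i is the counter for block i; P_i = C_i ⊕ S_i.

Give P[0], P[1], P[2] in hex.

P[0] = 0xF6, P[1] = 0xBB, P[2] = 0xF2

P[0]: T = 0x66, S = E(K, T) = 0xC0; 0x36 ⊕ 0xC0 = 0xF6.
P[1]: T = 0x67, S = E(K, T) = 0xC1; 0x7A ⊕ 0xC1 = 0xBB.
P[2]: T = 0x68, S = E(K, T) = 0xCE; 0x3C ⊕ 0xCE = 0xF2.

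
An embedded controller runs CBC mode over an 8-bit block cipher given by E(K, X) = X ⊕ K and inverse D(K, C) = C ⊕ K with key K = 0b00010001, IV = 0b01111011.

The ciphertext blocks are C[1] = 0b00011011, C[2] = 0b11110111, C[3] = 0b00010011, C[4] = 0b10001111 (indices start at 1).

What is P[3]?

P[3] = 0b11110101

CBC decryption: P_i = D(K, C_i) ⊕ C_{i−1}, with C_{0} = IV.
P[3]: D(K, 0b00010011) = 0b00000010; 0b00000010 ⊕ 0b11110111 = 0b11110101.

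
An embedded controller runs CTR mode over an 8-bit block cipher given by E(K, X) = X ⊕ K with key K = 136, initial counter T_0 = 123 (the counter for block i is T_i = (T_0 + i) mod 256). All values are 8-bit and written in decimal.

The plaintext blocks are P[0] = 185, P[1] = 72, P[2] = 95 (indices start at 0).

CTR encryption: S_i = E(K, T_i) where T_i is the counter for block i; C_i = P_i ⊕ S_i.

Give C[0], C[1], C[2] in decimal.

C[0] = 74, C[1] = 188, C[2] = 170

C[0]: T = 123, S = E(K, T) = 243; 185 ⊕ 243 = 74.
C[1]: T = 124, S = E(K, T) = 244; 72 ⊕ 244 = 188.
C[2]: T = 125, S = E(K, T) = 245; 95 ⊕ 245 = 170.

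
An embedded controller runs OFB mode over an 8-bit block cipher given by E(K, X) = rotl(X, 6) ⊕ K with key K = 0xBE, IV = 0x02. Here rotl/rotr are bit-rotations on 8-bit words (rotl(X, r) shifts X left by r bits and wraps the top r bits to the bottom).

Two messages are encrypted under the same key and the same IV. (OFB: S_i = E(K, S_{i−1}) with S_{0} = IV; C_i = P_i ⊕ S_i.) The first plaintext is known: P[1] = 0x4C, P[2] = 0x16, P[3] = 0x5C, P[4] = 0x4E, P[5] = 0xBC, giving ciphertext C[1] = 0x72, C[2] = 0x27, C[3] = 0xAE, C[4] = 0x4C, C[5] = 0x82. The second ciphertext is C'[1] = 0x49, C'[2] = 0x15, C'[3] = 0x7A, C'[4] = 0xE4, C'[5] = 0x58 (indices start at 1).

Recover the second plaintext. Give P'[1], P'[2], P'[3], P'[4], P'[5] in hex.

In OFB with a reused IV, both messages share the same keystream S_i, so C_i ⊕ C'_i = P_i ⊕ P'_i and thus P'_i = P_i ⊕ C_i ⊕ C'_i.
P'[1]: 0x4C ⊕ 0x72 ⊕ 0x49 = 0x77.
P'[2]: 0x16 ⊕ 0x27 ⊕ 0x15 = 0x24.
P'[3]: 0x5C ⊕ 0xAE ⊕ 0x7A = 0x88.
P'[4]: 0x4E ⊕ 0x4C ⊕ 0xE4 = 0xE6.
P'[5]: 0xBC ⊕ 0x82 ⊕ 0x58 = 0x66.

P'[1] = 0x77, P'[2] = 0x24, P'[3] = 0x88, P'[4] = 0xE6, P'[5] = 0x66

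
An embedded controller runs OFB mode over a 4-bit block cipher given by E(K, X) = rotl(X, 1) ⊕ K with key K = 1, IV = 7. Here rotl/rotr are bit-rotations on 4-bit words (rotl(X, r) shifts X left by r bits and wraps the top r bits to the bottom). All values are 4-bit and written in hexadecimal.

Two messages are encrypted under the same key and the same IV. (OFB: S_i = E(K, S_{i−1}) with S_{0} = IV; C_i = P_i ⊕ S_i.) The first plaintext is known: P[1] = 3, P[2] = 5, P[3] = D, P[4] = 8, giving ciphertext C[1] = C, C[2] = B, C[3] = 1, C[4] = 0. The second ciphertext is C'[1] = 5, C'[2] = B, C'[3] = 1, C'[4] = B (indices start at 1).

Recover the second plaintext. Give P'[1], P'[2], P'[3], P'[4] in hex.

P'[1] = A, P'[2] = 5, P'[3] = D, P'[4] = 3

In OFB with a reused IV, both messages share the same keystream S_i, so C_i ⊕ C'_i = P_i ⊕ P'_i and thus P'_i = P_i ⊕ C_i ⊕ C'_i.
P'[1]: 3 ⊕ C ⊕ 5 = A.
P'[2]: 5 ⊕ B ⊕ B = 5.
P'[3]: D ⊕ 1 ⊕ 1 = D.
P'[4]: 8 ⊕ 0 ⊕ B = 3.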